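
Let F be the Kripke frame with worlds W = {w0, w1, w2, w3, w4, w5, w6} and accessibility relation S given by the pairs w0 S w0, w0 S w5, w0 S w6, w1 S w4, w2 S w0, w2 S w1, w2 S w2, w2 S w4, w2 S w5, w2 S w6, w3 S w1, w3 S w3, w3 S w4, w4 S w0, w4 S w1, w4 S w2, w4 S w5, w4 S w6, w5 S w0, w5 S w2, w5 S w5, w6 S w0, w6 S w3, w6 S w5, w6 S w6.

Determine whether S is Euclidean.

No

Euclidean: no — w0 S w5 and w0 S w6, but not w5 S w6.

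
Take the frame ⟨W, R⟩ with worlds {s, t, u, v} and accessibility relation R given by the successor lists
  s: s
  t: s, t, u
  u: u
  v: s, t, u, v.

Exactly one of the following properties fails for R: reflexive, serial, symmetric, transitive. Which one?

symmetric

Reflexive: yes — every world is R-related to itself.
Serial: yes — every world has a successor (e.g. s R s).
Symmetric: no — t R s but not s R t.
Transitive: yes — every two-step R-path is closed by a direct edge.
Only symmetric fails.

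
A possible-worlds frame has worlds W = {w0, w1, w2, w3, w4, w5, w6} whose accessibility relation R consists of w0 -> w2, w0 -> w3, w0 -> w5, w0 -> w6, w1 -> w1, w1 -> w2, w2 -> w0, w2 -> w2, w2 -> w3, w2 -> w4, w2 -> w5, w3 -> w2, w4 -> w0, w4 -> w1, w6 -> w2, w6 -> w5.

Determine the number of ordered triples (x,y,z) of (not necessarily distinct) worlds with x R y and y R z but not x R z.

Enumerating: (w0,w2,w0), (w0,w2,w4), (w1,w2,w0), (w1,w2,w3), (w1,w2,w4), (w1,w2,w5), (w2,w0,w6), (w2,w4,w1), (w3,w2,w0), (w3,w2,w3), (w3,w2,w4), (w3,w2,w5), … and 8 more.
Total: 20.

20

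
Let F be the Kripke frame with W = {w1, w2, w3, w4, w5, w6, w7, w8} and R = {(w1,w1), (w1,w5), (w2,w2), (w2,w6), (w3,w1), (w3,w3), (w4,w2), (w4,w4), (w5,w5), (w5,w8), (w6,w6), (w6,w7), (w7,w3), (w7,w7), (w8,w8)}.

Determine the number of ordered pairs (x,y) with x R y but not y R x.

Enumerating: (w1,w5), (w2,w6), (w3,w1), (w4,w2), (w5,w8), (w6,w7), (w7,w3).

7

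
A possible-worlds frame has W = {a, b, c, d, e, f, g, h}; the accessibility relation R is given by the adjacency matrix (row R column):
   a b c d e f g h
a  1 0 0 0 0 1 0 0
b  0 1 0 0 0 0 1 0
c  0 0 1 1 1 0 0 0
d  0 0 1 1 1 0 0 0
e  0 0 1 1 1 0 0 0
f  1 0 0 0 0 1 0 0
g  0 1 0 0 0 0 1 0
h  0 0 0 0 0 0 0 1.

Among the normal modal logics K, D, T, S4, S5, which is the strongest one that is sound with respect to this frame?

S5

Serial (axiom D): yes — every world has a successor (e.g. a R a).
Reflexive (axiom T): yes — every world is R-related to itself.
Transitive (axiom 4): yes — every two-step R-path is closed by a direct edge.
Euclidean (axiom 5): yes — any two successors of a common world are R-related.
So F validates K, D, T, S4, S5. The strongest is S5.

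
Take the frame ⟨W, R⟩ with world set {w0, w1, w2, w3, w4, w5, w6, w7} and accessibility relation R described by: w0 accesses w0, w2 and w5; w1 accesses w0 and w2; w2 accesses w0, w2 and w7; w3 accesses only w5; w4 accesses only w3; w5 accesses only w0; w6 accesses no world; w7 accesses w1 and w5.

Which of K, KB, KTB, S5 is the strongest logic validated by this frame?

K

Symmetric (axiom B): no — w1 R w0 but not w0 R w1.
Reflexive (axiom T): no — w1 is not related to itself.
Euclidean (axiom 5): no — w0 R w2 and w0 R w5, but not w2 R w5.
So F validates K; KB would additionally require R to be symmetric. The strongest is K.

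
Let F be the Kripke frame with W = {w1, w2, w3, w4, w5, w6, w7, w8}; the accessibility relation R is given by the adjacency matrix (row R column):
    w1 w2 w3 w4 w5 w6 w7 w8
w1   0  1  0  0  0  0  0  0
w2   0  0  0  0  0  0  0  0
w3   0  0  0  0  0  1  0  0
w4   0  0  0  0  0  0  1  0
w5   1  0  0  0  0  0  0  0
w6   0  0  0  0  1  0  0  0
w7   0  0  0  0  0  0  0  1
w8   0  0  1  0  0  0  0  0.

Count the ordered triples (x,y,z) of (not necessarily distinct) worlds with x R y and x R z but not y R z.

Enumerating: (w1,w2,w2), (w3,w6,w6), (w4,w7,w7), (w5,w1,w1), (w6,w5,w5), (w7,w8,w8), (w8,w3,w3).

7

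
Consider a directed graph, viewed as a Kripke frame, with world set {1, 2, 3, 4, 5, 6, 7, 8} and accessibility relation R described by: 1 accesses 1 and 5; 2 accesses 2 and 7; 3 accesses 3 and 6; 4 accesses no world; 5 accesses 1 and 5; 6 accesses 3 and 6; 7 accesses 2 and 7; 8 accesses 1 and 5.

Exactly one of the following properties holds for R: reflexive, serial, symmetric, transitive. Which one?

transitive

Reflexive: no — 4 is not related to itself.
Serial: no — 4 has no R-successor.
Symmetric: no — 8 R 1 but not 1 R 8.
Transitive: yes — every two-step R-path is closed by a direct edge.
Only transitive holds.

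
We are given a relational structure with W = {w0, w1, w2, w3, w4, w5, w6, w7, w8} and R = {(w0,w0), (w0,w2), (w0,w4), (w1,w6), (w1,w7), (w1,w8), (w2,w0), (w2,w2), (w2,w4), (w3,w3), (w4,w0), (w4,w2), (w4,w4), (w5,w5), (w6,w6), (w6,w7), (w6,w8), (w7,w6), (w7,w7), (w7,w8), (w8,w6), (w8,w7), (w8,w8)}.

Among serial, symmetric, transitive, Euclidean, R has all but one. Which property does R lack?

Serial: yes — every world has a successor (e.g. w0 R w0).
Symmetric: no — w1 R w6 but not w6 R w1.
Transitive: yes — every two-step R-path is closed by a direct edge.
Euclidean: yes — any two successors of a common world are R-related.
Only symmetric fails.

symmetric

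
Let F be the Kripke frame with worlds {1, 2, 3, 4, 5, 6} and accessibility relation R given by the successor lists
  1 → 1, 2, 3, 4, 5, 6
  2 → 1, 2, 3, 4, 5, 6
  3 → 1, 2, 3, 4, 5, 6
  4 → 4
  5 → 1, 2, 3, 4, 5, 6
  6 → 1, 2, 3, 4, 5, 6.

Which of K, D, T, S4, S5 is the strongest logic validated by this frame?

Serial (axiom D): yes — every world has a successor (e.g. 1 R 1).
Reflexive (axiom T): yes — every world is R-related to itself.
Transitive (axiom 4): yes — every two-step R-path is closed by a direct edge.
Euclidean (axiom 5): no — 1 R 4 and 1 R 2, but not 4 R 2.
So F validates K, D, T, S4; S5 would additionally require R to be Euclidean. The strongest is S4.

S4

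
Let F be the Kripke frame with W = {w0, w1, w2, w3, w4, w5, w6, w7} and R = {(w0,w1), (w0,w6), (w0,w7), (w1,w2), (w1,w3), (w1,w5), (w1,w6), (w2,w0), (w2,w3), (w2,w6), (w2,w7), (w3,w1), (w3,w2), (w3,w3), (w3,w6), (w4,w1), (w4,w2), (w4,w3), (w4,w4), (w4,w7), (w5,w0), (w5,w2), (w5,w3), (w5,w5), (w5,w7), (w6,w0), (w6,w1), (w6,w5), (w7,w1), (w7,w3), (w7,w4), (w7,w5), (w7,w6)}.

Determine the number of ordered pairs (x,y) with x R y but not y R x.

Enumerating: (w0,w1), (w0,w7), (w1,w2), (w1,w5), (w2,w0), (w2,w6), (w2,w7), (w3,w6), (w4,w1), (w4,w2), (w4,w3), (w5,w0), (w5,w2), (w5,w3), (w6,w5), (w7,w1), (w7,w3), (w7,w6).

18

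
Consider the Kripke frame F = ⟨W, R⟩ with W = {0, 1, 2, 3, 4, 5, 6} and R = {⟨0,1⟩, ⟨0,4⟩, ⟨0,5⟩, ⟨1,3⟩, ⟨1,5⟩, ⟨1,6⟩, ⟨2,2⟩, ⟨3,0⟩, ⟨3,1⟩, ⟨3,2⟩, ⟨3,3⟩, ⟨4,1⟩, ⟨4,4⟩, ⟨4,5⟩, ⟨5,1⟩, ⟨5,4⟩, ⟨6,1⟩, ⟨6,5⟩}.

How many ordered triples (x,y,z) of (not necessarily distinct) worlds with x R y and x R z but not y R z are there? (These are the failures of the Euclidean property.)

26

Enumerating: (0,1,1), (0,1,4), (0,5,5), (1,3,5), (1,3,6), (1,5,3), (1,5,5), (1,5,6), (1,6,3), (1,6,6), (3,0,0), (3,0,2), … and 14 more.
Total: 26.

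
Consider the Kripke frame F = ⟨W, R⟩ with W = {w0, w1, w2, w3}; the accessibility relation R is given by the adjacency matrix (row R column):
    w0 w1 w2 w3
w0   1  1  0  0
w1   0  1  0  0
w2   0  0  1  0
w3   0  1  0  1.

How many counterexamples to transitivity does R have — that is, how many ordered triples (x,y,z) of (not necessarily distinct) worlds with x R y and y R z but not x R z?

0

R is transitive; there are no such tuples.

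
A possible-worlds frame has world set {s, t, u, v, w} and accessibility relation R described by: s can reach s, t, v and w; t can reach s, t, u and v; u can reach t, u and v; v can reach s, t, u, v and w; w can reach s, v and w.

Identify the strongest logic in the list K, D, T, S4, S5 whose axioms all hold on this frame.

T

Serial (axiom D): yes — every world has a successor (e.g. s R s).
Reflexive (axiom T): yes — every world is R-related to itself.
Transitive (axiom 4): no — s R t and t R u, but not s R u.
Euclidean (axiom 5): no — s R t and s R w, but not t R w.
So F validates K, D, T; S4 would additionally require R to be transitive. The strongest is T.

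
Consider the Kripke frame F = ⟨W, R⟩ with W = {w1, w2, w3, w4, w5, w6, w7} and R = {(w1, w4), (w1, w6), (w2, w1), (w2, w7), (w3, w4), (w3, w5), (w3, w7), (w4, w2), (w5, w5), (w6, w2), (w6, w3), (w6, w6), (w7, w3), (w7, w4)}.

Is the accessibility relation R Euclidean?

No

Euclidean: no — w1 R w4 and w1 R w6, but not w4 R w6.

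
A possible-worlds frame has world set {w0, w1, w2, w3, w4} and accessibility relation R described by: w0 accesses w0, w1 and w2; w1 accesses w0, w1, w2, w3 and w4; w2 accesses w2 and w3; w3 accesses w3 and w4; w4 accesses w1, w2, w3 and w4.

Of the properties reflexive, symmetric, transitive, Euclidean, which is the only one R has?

reflexive

Reflexive: yes — every world is R-related to itself.
Symmetric: no — w0 R w2 but not w2 R w0.
Transitive: no — w0 R w1 and w1 R w3, but not w0 R w3.
Euclidean: no — w0 R w2 and w0 R w1, but not w2 R w1.
Only reflexive holds.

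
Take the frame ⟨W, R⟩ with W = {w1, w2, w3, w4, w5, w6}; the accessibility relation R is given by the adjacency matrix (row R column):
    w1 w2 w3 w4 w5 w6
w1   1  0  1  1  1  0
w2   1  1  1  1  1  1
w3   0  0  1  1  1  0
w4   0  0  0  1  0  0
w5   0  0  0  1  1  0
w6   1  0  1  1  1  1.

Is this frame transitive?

Transitive: yes — every two-step R-path is closed by a direct edge.

Yes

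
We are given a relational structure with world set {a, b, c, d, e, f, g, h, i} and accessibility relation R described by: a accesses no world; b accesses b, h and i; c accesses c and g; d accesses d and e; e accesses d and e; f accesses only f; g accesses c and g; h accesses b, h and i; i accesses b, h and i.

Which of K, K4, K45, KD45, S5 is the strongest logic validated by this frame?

K45

Transitive (axiom 4): yes — every two-step R-path is closed by a direct edge.
Euclidean (axiom 5): yes — any two successors of a common world are R-related.
Serial (axiom D): no — a has no R-successor.
Reflexive (axiom T): no — a is not related to itself.
So F validates K, K4, K45; KD45 would additionally require R to be serial. The strongest is K45.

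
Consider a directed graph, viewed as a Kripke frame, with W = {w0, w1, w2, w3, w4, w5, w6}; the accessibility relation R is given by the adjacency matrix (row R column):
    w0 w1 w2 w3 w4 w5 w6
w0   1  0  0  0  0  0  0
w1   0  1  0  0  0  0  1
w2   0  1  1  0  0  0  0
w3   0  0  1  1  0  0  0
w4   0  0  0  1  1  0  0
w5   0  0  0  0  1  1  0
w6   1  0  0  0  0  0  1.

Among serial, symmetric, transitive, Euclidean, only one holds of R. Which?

Serial: yes — every world has a successor (e.g. w0 R w0).
Symmetric: no — w1 R w6 but not w6 R w1.
Transitive: no — w1 R w6 and w6 R w0, but not w1 R w0.
Euclidean: no — w1 R w6 and w1 R w1, but not w6 R w1.
Only serial holds.

serial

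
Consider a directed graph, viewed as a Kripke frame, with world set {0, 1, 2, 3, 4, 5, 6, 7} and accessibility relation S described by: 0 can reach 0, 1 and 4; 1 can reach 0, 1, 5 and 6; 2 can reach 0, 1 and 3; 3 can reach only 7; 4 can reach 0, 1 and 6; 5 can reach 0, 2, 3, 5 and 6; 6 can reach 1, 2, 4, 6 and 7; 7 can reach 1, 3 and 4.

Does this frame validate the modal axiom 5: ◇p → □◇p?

Axiom 5 corresponds to the accessibility relation being Euclidean.
Euclidean: no — 0 S 1 and 0 S 4, but not 1 S 4.

No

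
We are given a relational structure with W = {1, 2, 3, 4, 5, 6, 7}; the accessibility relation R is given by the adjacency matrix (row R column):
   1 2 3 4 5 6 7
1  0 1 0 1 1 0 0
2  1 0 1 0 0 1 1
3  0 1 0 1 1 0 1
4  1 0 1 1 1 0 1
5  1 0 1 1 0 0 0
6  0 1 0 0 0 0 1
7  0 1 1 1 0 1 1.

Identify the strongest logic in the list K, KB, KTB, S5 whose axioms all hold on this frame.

KB

Symmetric (axiom B): yes — every pair in R has its reverse in R.
Reflexive (axiom T): no — 1 is not related to itself.
Euclidean (axiom 5): no — 1 R 2 and 1 R 4, but not 2 R 4.
So F validates K, KB; KTB would additionally require R to be reflexive. The strongest is KB.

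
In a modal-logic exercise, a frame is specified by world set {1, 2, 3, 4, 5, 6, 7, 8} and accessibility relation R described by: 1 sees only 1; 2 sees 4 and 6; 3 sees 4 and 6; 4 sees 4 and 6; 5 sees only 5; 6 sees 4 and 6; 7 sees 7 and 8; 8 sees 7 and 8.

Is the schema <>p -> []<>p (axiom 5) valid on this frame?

Yes

The schema 5 characterises exactly the Euclidean frames.
Euclidean: yes — any two successors of a common world are R-related.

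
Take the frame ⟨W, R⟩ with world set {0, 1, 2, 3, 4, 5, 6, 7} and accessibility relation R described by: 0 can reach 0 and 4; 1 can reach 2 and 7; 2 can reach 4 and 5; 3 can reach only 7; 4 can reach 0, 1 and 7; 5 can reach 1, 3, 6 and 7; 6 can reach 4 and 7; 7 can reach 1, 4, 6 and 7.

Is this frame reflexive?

No

Reflexive: no — 1 is not related to itself.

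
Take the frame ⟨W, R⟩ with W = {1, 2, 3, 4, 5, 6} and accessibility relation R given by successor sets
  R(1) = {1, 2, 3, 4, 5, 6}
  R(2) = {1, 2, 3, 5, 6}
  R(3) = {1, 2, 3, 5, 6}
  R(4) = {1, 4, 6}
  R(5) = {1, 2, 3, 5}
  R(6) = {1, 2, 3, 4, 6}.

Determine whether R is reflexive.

Yes

Reflexive: yes — every world is R-related to itself.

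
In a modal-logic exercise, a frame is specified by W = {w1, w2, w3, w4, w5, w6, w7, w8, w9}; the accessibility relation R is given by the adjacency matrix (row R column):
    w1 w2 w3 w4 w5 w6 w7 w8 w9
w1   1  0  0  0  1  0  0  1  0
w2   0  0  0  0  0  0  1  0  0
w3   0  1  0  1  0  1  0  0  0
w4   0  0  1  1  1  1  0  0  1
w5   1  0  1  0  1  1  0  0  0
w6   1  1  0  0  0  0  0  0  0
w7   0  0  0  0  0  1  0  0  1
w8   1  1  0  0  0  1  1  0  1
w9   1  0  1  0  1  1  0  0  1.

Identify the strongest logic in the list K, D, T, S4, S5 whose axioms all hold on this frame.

D

Serial (axiom D): yes — every world has a successor (e.g. w1 R w1).
Reflexive (axiom T): no — w2 is not related to itself.
Transitive (axiom 4): no — w1 R w5 and w5 R w3, but not w1 R w3.
Euclidean (axiom 5): no — w1 R w5 and w1 R w8, but not w5 R w8.
So F validates K, D; T would additionally require R to be reflexive. The strongest is D.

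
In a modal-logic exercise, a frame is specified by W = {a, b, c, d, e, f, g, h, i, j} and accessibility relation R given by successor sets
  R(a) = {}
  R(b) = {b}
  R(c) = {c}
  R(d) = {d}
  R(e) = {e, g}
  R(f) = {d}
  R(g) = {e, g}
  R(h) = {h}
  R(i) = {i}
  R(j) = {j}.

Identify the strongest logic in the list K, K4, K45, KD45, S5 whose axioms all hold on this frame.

K45

Transitive (axiom 4): yes — every two-step R-path is closed by a direct edge.
Euclidean (axiom 5): yes — any two successors of a common world are R-related.
Serial (axiom D): no — a has no R-successor.
Reflexive (axiom T): no — a is not related to itself.
So F validates K, K4, K45; KD45 would additionally require R to be serial. The strongest is K45.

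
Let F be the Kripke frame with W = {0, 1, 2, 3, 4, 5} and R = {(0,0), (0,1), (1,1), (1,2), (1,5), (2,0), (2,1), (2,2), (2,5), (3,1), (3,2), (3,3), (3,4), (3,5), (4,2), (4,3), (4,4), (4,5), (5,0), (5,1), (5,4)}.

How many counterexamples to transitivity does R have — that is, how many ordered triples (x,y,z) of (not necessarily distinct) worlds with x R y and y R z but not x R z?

Enumerating: (0,1,2), (0,1,5), (1,2,0), (1,5,0), (1,5,4), (2,5,4), (3,2,0), (3,5,0), (4,2,0), (4,2,1), (4,3,1), (4,5,0), (4,5,1), (5,1,2), (5,1,5), (5,4,2), (5,4,3), (5,4,5).

18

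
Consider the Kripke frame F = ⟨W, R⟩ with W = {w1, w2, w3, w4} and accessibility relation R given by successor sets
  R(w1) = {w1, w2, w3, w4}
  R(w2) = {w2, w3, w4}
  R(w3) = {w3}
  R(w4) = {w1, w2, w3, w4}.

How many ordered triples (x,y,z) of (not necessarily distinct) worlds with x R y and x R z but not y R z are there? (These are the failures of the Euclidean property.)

10

Enumerating: (w1,w2,w1), (w1,w3,w1), (w1,w3,w2), (w1,w3,w4), (w2,w3,w2), (w2,w3,w4), (w4,w2,w1), (w4,w3,w1), (w4,w3,w2), (w4,w3,w4).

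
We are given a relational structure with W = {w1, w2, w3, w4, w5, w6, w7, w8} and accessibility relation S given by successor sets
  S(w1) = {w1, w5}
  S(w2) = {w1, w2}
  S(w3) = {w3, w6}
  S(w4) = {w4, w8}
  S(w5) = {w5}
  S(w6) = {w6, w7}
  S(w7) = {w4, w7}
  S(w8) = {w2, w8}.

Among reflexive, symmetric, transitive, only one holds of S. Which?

reflexive

Reflexive: yes — every world is S-related to itself.
Symmetric: no — w1 S w5 but not w5 S w1.
Transitive: no — w2 S w1 and w1 S w5, but not w2 S w5.
Only reflexive holds.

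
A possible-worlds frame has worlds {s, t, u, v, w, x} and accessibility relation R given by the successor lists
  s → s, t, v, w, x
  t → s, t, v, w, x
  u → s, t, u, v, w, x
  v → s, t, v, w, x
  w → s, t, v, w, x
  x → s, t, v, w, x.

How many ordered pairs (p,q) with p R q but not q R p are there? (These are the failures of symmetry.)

Enumerating: (u,s), (u,t), (u,v), (u,w), (u,x).

5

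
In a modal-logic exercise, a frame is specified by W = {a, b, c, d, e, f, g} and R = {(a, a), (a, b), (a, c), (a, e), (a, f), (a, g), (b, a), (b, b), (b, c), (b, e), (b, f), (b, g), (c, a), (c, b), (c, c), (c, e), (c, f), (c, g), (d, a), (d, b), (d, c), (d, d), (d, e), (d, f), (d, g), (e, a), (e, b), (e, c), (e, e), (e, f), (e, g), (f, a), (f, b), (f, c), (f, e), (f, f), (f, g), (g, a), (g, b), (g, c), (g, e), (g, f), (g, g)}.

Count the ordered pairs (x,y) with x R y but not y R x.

6

Enumerating: (d,a), (d,b), (d,c), (d,e), (d,f), (d,g).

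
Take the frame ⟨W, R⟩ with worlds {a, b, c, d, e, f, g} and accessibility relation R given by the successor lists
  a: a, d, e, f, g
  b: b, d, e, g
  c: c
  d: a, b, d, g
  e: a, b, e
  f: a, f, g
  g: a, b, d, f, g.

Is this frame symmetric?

Symmetric: yes — every pair in R has its reverse in R.

Yes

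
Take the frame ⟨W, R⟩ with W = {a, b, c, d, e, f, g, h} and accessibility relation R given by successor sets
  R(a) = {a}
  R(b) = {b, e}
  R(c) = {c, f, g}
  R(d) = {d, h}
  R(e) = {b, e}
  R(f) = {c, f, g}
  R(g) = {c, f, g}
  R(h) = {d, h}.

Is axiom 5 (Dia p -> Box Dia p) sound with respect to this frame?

The schema 5 characterises exactly the Euclidean frames.
Euclidean: yes — any two successors of a common world are R-related.

Yes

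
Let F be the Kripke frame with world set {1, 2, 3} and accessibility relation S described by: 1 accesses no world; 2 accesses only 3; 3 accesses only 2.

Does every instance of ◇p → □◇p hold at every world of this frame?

No

Axiom 5 corresponds to the accessibility relation being Euclidean.
Euclidean: no — 2 S 3 and 2 S 3, but not 3 S 3.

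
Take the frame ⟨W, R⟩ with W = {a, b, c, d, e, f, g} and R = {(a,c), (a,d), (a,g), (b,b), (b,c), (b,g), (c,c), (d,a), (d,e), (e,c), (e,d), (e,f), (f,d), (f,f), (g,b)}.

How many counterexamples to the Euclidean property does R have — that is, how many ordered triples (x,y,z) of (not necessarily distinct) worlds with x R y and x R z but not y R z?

Enumerating: (a,c,d), (a,c,g), (a,d,c), (a,d,d), (a,d,g), (a,g,c), (a,g,d), (a,g,g), (b,c,b), (b,c,g), (b,g,c), (b,g,g), … and 12 more.
Total: 24.

24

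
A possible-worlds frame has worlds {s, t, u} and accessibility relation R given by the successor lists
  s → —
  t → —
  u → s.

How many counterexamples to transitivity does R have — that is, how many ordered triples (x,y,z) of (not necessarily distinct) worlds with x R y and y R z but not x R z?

0

R is transitive; there are no such tuples.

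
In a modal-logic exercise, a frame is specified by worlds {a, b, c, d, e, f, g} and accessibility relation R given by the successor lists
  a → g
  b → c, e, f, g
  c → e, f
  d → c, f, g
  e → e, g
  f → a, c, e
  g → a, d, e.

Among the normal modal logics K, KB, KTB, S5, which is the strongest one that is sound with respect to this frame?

K

Symmetric (axiom B): no — b R c but not c R b.
Reflexive (axiom T): no — a is not related to itself.
Euclidean (axiom 5): no — b R c and b R g, but not c R g.
So F validates K; KB would additionally require R to be symmetric. The strongest is K.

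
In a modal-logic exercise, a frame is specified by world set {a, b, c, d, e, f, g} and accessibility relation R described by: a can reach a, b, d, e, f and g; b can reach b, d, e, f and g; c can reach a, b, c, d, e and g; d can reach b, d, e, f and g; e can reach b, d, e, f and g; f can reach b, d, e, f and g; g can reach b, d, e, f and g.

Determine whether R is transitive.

Transitive: no — c R a and a R f, but not c R f.

No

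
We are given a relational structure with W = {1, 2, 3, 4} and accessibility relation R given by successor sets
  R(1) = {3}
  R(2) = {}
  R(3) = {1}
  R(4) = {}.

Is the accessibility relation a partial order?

Reflexive: no — 1 is not related to itself.
Transitive: no — 1 R 3 and 3 R 1, but not 1 R 1.
Antisymmetric: no — 1 R 3 and 3 R 1 with 1 ≠ 3.
So R is not a partial order.

No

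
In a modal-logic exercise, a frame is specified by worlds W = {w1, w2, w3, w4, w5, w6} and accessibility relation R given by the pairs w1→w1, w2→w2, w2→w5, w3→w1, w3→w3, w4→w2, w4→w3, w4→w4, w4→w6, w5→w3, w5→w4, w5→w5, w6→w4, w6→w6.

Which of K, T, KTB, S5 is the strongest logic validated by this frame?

Reflexive (axiom T): yes — every world is R-related to itself.
Symmetric (axiom B): no — w2 R w5 but not w5 R w2.
Euclidean (axiom 5): no — w4 R w2 and w4 R w3, but not w2 R w3.
So F validates K, T; KTB would additionally require R to be symmetric. The strongest is T.

T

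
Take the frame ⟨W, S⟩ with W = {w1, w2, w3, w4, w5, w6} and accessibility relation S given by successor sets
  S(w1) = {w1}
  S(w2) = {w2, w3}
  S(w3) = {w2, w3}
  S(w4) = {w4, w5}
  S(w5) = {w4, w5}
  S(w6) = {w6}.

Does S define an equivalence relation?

Yes

Reflexive: yes — every world is S-related to itself.
Symmetric: yes — every pair in S has its reverse in S.
Transitive: yes — every two-step S-path is closed by a direct edge.
So S is an equivalence relation.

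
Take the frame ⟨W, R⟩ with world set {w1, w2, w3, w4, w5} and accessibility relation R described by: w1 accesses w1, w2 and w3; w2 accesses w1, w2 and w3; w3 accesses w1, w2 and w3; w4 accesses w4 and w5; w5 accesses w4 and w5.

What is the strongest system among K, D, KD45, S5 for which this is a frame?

S5

Serial (axiom D): yes — every world has a successor (e.g. w1 R w1).
Euclidean (axiom 5): yes — any two successors of a common world are R-related.
Transitive (axiom 4): yes — every two-step R-path is closed by a direct edge.
Reflexive (axiom T): yes — every world is R-related to itself.
So F validates K, D, KD45, S5. The strongest is S5.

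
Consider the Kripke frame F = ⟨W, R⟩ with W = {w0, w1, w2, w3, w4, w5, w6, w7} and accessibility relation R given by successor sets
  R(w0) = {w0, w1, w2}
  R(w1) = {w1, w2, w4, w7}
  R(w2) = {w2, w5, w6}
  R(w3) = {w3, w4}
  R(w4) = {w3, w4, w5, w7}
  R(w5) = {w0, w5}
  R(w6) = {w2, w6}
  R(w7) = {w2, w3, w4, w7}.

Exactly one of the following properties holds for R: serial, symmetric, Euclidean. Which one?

Serial: yes — every world has a successor (e.g. w0 R w0).
Symmetric: no — w0 R w1 but not w1 R w0.
Euclidean: no — w0 R w2 and w0 R w1, but not w2 R w1.
Only serial holds.

serial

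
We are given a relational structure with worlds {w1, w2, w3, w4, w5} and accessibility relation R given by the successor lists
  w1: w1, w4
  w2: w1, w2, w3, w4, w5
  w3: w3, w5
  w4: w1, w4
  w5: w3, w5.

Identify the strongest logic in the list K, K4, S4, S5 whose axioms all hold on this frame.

Transitive (axiom 4): yes — every two-step R-path is closed by a direct edge.
Reflexive (axiom T): yes — every world is R-related to itself.
Euclidean (axiom 5): no — w2 R w1 and w2 R w3, but not w1 R w3.
So F validates K, K4, S4; S5 would additionally require R to be Euclidean. The strongest is S4.

S4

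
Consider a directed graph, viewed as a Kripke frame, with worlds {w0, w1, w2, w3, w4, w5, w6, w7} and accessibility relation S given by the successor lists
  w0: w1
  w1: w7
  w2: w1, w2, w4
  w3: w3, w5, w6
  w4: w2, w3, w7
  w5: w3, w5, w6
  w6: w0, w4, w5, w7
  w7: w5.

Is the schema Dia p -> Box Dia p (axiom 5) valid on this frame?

By correspondence theory, 5 is valid on a frame iff S is Euclidean.
Euclidean: no — w2 S w1 and w2 S w4, but not w1 S w4.

No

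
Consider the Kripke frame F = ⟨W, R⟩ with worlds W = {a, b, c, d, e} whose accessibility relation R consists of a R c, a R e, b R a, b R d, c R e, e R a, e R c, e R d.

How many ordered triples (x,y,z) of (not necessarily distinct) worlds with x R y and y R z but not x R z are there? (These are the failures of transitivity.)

9

Enumerating: (a,e,a), (a,e,d), (b,a,c), (b,a,e), (c,e,a), (c,e,c), (c,e,d), (e,a,e), (e,c,e).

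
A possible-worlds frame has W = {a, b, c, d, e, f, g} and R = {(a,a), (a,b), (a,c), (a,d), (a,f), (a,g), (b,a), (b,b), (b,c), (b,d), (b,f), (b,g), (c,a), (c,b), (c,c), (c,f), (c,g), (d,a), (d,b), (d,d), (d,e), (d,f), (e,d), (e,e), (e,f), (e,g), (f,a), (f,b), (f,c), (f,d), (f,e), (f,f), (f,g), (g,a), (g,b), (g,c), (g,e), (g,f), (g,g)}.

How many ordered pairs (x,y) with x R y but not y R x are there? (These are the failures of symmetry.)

0

R is symmetric; there are no such tuples.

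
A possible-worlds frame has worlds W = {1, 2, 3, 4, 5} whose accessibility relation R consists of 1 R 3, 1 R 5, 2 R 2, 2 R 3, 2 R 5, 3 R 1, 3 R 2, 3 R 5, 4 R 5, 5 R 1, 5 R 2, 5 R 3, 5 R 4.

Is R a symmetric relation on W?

Symmetric: yes — every pair in R has its reverse in R.

Yes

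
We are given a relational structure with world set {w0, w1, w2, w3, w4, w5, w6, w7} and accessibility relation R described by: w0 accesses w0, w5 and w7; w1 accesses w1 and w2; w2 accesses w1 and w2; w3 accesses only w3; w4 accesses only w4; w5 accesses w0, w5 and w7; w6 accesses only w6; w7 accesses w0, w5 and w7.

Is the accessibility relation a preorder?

Yes

Reflexive: yes — every world is R-related to itself.
Transitive: yes — every two-step R-path is closed by a direct edge.
So R is a preorder.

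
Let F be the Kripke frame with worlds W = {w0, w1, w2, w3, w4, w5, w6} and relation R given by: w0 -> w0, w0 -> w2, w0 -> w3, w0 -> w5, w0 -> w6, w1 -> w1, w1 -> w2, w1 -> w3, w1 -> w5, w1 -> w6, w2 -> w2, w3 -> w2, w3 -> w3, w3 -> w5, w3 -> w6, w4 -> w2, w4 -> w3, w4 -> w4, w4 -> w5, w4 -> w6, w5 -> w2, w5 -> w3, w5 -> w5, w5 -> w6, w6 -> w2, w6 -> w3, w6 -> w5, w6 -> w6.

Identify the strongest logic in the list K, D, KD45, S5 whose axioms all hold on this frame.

D

Serial (axiom D): yes — every world has a successor (e.g. w0 R w0).
Euclidean (axiom 5): no — w0 R w2 and w0 R w3, but not w2 R w3.
Transitive (axiom 4): yes — every two-step R-path is closed by a direct edge.
Reflexive (axiom T): yes — every world is R-related to itself.
So F validates K, D; KD45 would additionally require R to be Euclidean. The strongest is D.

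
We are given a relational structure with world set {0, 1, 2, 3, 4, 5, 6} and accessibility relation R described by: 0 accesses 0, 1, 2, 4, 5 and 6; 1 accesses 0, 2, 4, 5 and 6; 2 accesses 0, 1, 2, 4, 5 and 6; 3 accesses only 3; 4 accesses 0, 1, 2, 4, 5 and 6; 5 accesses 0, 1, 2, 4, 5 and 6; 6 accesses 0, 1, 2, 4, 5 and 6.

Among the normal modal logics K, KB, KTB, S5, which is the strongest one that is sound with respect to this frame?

Symmetric (axiom B): yes — every pair in R has its reverse in R.
Reflexive (axiom T): no — 1 is not related to itself.
Euclidean (axiom 5): no — 0 R 1 and 0 R 1, but not 1 R 1.
So F validates K, KB; KTB would additionally require R to be reflexive. The strongest is KB.

KB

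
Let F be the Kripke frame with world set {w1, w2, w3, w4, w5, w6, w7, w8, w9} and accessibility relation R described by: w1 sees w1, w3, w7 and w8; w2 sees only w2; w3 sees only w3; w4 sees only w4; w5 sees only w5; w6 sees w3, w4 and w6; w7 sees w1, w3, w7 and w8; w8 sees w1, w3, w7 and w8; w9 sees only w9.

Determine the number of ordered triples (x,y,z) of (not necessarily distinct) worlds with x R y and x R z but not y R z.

Enumerating: (w1,w3,w1), (w1,w3,w7), (w1,w3,w8), (w6,w3,w4), (w6,w3,w6), (w6,w4,w3), (w6,w4,w6), (w7,w3,w1), (w7,w3,w7), (w7,w3,w8), (w8,w3,w1), (w8,w3,w7), (w8,w3,w8).

13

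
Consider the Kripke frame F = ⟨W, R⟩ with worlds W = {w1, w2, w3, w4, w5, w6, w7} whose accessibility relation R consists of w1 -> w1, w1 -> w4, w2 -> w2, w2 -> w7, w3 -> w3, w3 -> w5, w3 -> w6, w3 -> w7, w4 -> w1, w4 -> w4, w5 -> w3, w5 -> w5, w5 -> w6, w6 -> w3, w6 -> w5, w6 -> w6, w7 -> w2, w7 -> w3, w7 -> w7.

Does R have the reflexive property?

Reflexive: yes — every world is R-related to itself.

Yes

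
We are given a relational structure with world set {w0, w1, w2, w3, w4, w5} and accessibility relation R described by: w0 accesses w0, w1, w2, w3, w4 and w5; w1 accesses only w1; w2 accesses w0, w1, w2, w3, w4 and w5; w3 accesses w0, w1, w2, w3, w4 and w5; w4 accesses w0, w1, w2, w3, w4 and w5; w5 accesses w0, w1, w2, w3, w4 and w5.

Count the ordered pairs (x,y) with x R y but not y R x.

5

Enumerating: (w0,w1), (w2,w1), (w3,w1), (w4,w1), (w5,w1).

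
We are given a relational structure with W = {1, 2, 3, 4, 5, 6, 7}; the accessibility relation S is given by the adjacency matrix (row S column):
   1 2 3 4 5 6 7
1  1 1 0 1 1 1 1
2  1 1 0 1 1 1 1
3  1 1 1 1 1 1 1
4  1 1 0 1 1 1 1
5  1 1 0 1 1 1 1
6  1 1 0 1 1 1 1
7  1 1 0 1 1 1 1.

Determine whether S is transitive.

Yes

Transitive: yes — every two-step S-path is closed by a direct edge.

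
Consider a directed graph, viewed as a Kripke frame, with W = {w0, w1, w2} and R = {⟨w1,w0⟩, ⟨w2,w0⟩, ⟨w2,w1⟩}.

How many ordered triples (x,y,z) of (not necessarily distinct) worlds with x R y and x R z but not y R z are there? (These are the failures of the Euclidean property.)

4

Enumerating: (w1,w0,w0), (w2,w0,w0), (w2,w0,w1), (w2,w1,w1).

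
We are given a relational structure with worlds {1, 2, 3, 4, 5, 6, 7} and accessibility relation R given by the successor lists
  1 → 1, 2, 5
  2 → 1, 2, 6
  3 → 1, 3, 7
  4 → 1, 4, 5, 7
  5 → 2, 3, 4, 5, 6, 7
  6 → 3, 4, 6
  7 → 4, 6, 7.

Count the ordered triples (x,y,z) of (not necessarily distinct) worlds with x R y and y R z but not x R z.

28

Enumerating: (1,2,6), (1,5,3), (1,5,4), (1,5,6), (1,5,7), (2,1,5), (2,6,3), (2,6,4), (3,1,2), (3,1,5), (3,7,4), (3,7,6), … and 16 more.
Total: 28.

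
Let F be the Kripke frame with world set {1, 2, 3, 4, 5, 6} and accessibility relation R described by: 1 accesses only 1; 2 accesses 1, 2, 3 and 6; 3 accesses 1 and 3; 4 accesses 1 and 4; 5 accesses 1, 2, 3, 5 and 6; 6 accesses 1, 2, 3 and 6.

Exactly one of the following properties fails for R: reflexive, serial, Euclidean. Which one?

Euclidean

Reflexive: yes — every world is R-related to itself.
Serial: yes — every world has a successor (e.g. 1 R 1).
Euclidean: no — 2 R 1 and 2 R 3, but not 1 R 3.
Only Euclidean fails.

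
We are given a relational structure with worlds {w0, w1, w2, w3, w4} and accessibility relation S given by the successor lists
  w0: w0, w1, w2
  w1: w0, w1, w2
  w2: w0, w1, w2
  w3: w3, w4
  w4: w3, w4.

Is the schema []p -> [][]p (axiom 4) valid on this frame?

Yes

The schema 4 characterises exactly the transitive frames.
Transitive: yes — every two-step S-path is closed by a direct edge.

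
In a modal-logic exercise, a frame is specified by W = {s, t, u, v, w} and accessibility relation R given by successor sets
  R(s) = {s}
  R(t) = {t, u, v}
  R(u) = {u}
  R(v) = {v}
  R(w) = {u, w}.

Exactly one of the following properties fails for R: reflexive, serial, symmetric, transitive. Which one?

symmetric

Reflexive: yes — every world is R-related to itself.
Serial: yes — every world has a successor (e.g. s R s).
Symmetric: no — t R u but not u R t.
Transitive: yes — every two-step R-path is closed by a direct edge.
Only symmetric fails.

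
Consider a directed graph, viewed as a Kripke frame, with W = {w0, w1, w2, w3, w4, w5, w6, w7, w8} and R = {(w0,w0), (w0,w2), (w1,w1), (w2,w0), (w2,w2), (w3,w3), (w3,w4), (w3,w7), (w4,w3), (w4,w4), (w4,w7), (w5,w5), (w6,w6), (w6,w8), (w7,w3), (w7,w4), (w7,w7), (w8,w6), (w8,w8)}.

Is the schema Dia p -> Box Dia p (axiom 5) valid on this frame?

Yes

By correspondence theory, 5 is valid on a frame iff R is Euclidean.
Euclidean: yes — any two successors of a common world are R-related.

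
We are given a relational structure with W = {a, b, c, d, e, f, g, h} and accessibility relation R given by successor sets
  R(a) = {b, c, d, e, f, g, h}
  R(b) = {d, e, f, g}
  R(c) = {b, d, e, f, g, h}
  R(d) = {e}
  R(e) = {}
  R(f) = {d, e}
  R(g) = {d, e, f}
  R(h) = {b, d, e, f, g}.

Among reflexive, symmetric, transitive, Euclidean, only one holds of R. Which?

Reflexive: no — a is not related to itself.
Symmetric: no — a R b but not b R a.
Transitive: yes — every two-step R-path is closed by a direct edge.
Euclidean: no — a R b and a R c, but not b R c.
Only transitive holds.

transitive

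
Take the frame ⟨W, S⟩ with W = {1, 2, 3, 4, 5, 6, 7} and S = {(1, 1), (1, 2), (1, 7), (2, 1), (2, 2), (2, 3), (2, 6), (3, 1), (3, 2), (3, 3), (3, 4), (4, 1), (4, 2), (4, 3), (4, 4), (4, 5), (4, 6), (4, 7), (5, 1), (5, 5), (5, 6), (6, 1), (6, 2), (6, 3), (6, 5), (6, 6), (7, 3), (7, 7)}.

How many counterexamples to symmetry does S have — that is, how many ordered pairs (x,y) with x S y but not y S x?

Enumerating: (1,7), (3,1), (4,1), (4,2), (4,5), (4,6), (4,7), (5,1), (6,1), (6,3), (7,3).

11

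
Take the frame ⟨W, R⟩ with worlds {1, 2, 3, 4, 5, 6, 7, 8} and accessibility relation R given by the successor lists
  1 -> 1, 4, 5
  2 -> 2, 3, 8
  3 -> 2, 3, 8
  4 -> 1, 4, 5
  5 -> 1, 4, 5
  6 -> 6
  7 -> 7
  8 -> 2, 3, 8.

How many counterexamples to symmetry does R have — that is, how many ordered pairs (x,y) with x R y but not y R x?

0

R is symmetric; there are no such tuples.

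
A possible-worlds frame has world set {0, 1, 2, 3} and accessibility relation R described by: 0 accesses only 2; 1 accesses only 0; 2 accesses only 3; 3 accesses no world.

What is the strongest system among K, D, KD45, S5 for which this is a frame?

Serial (axiom D): no — 3 has no R-successor.
Euclidean (axiom 5): no — 0 R 2 and 0 R 2, but not 2 R 2.
Transitive (axiom 4): no — 0 R 2 and 2 R 3, but not 0 R 3.
Reflexive (axiom T): no — 0 is not related to itself.
So F validates K; D would additionally require R to be serial. The strongest is K.

K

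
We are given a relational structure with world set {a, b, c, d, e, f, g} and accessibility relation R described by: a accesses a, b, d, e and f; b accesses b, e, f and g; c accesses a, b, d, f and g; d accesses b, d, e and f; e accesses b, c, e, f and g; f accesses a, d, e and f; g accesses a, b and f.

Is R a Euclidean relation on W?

No

Euclidean: no — a R b and a R d, but not b R d.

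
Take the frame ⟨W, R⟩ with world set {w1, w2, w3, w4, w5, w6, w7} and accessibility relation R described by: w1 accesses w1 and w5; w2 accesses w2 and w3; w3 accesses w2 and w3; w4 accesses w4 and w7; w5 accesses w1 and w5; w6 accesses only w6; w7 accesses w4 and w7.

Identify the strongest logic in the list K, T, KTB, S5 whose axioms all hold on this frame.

S5

Reflexive (axiom T): yes — every world is R-related to itself.
Symmetric (axiom B): yes — every pair in R has its reverse in R.
Euclidean (axiom 5): yes — any two successors of a common world are R-related.
So F validates K, T, KTB, S5. The strongest is S5.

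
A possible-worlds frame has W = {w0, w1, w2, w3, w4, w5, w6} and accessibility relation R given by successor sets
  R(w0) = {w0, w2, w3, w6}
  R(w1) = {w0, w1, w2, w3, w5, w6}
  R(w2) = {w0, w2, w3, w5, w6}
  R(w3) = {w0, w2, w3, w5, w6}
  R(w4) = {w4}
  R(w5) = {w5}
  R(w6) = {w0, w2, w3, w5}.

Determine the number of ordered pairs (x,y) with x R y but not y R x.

Enumerating: (w1,w0), (w1,w2), (w1,w3), (w1,w5), (w1,w6), (w2,w5), (w3,w5), (w6,w5).

8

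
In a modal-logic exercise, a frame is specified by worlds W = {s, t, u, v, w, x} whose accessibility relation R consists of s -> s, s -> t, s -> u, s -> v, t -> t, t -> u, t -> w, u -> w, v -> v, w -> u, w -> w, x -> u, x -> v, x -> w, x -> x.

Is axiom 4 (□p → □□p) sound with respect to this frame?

Axiom 4 corresponds to the accessibility relation being transitive.
Transitive: no — s R t and t R w, but not s R w.

No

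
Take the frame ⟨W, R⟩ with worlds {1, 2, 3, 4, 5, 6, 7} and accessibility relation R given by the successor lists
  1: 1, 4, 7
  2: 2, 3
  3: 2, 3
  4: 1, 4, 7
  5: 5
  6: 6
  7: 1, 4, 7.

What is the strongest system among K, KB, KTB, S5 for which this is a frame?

Symmetric (axiom B): yes — every pair in R has its reverse in R.
Reflexive (axiom T): yes — every world is R-related to itself.
Euclidean (axiom 5): yes — any two successors of a common world are R-related.
So F validates K, KB, KTB, S5. The strongest is S5.

S5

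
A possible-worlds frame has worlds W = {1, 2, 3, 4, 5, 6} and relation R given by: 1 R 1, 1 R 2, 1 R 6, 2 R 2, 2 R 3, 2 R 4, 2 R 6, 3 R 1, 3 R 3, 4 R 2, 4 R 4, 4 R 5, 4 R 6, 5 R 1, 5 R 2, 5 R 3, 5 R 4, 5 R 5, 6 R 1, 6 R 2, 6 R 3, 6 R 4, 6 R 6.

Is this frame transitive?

No

Transitive: no — 1 R 2 and 2 R 3, but not 1 R 3.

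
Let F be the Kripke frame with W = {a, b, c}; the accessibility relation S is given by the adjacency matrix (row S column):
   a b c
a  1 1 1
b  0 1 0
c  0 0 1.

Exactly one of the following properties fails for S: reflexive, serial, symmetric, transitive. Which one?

Reflexive: yes — every world is S-related to itself.
Serial: yes — every world has a successor (e.g. a S a).
Symmetric: no — a S b but not b S a.
Transitive: yes — every two-step S-path is closed by a direct edge.
Only symmetric fails.

symmetric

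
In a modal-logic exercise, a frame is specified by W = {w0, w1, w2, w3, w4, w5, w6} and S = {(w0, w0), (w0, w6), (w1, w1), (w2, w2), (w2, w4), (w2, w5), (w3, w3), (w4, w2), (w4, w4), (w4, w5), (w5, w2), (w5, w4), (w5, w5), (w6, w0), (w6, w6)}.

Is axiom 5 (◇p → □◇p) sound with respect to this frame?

By correspondence theory, 5 is valid on a frame iff S is Euclidean.
Euclidean: yes — any two successors of a common world are S-related.

Yes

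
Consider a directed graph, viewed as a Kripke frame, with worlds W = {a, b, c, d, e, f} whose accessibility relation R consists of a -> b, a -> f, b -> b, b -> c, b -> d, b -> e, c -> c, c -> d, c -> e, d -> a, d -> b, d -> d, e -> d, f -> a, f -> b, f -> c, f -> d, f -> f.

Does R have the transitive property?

No

Transitive: no — a R b and b R c, but not a R c.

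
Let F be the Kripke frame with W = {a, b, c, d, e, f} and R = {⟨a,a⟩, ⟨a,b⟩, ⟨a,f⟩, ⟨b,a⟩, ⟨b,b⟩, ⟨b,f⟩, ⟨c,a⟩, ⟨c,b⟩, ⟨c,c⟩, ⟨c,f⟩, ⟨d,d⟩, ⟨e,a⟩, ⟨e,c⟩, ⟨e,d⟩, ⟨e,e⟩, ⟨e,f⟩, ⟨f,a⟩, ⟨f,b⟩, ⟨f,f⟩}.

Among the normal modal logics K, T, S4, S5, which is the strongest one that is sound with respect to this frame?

Reflexive (axiom T): yes — every world is R-related to itself.
Transitive (axiom 4): no — e R a and a R b, but not e R b.
Euclidean (axiom 5): no — e R a and e R c, but not a R c.
So F validates K, T; S4 would additionally require R to be transitive. The strongest is T.

T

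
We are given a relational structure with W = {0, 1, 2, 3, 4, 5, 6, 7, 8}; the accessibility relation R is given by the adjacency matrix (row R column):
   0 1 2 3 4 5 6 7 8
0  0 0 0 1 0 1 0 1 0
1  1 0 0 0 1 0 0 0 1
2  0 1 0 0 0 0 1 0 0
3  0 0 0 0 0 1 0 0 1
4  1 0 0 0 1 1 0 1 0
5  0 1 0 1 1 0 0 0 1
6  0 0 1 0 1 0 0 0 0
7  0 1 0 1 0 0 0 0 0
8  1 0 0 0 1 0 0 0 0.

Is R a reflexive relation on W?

No

Reflexive: no — 0 is not related to itself.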